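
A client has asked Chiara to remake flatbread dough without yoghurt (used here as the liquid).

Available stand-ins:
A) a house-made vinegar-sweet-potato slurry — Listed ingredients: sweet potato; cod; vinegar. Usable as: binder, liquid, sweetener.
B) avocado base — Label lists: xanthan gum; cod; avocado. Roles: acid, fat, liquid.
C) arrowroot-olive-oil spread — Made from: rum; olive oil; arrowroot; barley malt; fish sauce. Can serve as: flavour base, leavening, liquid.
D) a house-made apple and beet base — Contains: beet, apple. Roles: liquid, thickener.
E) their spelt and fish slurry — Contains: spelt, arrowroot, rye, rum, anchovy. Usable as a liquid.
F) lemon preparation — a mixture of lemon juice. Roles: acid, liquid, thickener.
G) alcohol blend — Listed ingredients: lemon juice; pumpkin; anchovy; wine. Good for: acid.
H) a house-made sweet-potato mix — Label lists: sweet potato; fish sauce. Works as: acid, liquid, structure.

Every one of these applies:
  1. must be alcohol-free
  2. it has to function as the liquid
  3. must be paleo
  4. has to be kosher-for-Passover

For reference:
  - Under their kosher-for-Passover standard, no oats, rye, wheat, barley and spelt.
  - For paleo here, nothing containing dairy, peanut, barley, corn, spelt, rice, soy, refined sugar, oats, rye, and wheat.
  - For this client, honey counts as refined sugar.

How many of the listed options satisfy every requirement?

A: paleo, no alcohol — valid
B: only cod, avocado and xanthan gum; none excluded — valid
C: has barley malt, so not kosher-for-Passover; has barley malt, so not paleo (and 1 more) — reject
D: every rule checks out — valid
E: has rye, so not kosher-for-Passover; has rye, so not paleo (and 1 more) — out
F: only lemon juice; none excluded — valid
G: not usable as a liquid; has wine, so not alcohol-free — out
H: paleo, kosher-for-Passover — OK

5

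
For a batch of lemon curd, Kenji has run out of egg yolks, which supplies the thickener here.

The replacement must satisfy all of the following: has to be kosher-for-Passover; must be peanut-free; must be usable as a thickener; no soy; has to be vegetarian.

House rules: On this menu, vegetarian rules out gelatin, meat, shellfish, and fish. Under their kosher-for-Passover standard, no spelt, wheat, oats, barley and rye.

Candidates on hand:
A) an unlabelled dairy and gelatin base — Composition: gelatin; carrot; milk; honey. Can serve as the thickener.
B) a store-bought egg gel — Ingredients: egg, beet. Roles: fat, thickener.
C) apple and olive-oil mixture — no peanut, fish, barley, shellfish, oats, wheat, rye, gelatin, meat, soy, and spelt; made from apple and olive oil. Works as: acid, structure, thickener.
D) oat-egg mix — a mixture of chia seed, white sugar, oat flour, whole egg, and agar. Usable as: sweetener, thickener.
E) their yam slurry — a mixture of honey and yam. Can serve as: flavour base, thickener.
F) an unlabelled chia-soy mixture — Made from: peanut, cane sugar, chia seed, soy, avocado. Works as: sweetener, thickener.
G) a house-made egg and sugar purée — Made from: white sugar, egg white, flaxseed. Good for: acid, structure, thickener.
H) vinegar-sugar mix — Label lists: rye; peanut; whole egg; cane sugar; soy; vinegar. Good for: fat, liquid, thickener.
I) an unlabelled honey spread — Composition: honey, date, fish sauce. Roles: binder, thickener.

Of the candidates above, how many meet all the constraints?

A: has gelatin, so not vegetarian — reject
B: only egg and beet; none excluded — OK
C: works as a thickener, vegetarian, no peanut — keep
D: has oat flour, so not kosher-for-Passover — no
E: no soy, kosher-for-Passover — valid
F: has soy, so not soy-free; has peanut, so not peanut-free — reject
G: only egg white, white sugar, and flaxseed; none excluded — valid
H: has rye, so not kosher-for-Passover; has soy, so not soy-free (and 1 more) — out
I: has fish sauce, so not vegetarian — out

4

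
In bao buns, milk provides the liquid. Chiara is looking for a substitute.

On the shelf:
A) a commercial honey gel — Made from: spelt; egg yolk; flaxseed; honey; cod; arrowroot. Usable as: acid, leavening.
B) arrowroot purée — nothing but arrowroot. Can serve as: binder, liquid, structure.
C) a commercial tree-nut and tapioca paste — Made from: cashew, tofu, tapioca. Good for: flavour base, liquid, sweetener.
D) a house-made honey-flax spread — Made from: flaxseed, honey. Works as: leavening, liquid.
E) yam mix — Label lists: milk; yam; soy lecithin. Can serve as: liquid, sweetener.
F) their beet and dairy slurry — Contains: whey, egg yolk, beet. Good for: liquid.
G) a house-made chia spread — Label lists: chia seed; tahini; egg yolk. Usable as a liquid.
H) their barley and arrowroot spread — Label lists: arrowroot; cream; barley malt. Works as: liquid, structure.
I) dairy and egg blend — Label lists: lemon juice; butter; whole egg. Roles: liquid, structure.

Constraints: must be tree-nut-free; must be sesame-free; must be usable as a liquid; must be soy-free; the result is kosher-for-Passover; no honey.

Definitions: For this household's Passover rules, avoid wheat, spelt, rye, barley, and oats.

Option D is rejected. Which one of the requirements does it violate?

usable as a liquid: satisfied
kosher-for-Passover: satisfied
tree-nut-free: satisfied
honey-free: has honey — fails
soy-free: satisfied
sesame-free: satisfied

honey-free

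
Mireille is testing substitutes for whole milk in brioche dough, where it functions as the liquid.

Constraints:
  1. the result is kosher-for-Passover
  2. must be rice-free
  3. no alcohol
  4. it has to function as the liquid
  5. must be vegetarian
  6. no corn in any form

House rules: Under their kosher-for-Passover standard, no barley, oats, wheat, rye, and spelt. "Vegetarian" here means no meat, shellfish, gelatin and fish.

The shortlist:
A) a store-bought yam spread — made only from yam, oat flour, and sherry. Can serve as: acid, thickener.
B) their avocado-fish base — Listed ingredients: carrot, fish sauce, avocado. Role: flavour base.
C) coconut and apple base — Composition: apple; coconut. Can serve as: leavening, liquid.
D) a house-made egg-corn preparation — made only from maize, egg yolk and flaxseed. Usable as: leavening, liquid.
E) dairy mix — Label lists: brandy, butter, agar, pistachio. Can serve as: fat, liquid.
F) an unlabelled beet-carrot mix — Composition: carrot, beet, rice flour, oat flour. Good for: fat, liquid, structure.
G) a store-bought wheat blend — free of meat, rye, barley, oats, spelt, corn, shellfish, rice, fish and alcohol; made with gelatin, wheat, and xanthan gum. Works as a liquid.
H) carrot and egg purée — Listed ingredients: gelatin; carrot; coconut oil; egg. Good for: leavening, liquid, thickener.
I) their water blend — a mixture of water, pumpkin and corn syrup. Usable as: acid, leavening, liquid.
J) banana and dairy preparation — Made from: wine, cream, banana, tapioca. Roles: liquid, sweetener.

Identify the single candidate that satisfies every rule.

C

A: not usable as a liquid; has oat flour, so not kosher-for-Passover (and 1 more) — no
B: not usable as a liquid; has fish sauce, so not vegetarian — no
C: only coconut and apple; none excluded — valid
D: has maize, so not corn-free — no
E: has brandy, so not alcohol-free — no
F: has oat flour, so not kosher-for-Passover; has rice flour, so not rice-free — out
G: has wheat, so not kosher-for-Passover; has gelatin, so not vegetarian — no
H: has gelatin, so not vegetarian — out
I: has corn syrup, so not corn-free — reject
J: has wine, so not alcohol-free — no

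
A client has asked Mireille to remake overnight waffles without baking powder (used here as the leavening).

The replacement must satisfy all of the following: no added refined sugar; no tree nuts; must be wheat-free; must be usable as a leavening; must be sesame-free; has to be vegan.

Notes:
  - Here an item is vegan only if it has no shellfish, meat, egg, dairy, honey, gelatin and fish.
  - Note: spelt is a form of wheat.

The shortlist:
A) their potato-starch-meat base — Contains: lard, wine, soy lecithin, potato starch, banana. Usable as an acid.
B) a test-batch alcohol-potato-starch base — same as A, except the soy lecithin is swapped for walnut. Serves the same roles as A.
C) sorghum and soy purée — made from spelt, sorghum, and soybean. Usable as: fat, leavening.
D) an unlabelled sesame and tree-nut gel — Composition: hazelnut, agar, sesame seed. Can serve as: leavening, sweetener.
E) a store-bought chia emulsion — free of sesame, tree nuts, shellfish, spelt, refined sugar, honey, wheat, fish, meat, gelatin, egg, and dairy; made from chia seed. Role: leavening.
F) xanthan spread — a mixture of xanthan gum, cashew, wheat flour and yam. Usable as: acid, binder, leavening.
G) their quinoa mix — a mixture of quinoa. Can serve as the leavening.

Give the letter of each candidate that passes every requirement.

A: not usable as a leavening; has lard, so not vegan — reject
B: not usable as a leavening; has lard, so not vegan (and 1 more) — reject
C: has spelt, so not wheat-free — no
D: has sesame seed, so not sesame-free; has hazelnut, so not tree-nut-free — out
E: works as a leavening, no sesame, vegan — OK
F: has wheat flour, so not wheat-free; has cashew, so not tree-nut-free — out
G: only quinoa; none excluded — keep

E, G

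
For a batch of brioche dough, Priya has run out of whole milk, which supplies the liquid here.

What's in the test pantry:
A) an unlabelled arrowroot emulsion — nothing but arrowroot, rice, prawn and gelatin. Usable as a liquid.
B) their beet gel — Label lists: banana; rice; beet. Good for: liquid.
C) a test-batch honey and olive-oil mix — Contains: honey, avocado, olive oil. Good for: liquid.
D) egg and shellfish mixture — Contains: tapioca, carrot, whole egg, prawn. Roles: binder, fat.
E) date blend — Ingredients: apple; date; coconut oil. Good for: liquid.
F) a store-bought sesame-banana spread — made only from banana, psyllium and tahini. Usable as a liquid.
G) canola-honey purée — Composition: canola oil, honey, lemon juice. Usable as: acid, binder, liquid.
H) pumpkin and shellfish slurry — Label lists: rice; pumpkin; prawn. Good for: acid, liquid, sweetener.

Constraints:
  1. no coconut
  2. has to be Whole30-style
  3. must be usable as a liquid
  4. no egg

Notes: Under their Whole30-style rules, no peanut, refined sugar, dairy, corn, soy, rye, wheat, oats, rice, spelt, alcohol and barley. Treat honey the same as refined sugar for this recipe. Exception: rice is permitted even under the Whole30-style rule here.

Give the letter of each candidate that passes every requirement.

A, B, F, H

A: rice is permitted under the Whole30-style carve-out; nothing else excluded — keep
B: rice is permitted under the Whole30-style carve-out; nothing else excluded — keep
C: has honey, so not Whole30-style — out
D: not usable as a liquid; has whole egg, so not egg-free — reject
E: has coconut oil, so not coconut-free — out
F: works as a liquid, Whole30-style, no egg — valid
G: has honey, so not Whole30-style — no
H: rice is permitted under the Whole30-style carve-out; nothing else excluded — valid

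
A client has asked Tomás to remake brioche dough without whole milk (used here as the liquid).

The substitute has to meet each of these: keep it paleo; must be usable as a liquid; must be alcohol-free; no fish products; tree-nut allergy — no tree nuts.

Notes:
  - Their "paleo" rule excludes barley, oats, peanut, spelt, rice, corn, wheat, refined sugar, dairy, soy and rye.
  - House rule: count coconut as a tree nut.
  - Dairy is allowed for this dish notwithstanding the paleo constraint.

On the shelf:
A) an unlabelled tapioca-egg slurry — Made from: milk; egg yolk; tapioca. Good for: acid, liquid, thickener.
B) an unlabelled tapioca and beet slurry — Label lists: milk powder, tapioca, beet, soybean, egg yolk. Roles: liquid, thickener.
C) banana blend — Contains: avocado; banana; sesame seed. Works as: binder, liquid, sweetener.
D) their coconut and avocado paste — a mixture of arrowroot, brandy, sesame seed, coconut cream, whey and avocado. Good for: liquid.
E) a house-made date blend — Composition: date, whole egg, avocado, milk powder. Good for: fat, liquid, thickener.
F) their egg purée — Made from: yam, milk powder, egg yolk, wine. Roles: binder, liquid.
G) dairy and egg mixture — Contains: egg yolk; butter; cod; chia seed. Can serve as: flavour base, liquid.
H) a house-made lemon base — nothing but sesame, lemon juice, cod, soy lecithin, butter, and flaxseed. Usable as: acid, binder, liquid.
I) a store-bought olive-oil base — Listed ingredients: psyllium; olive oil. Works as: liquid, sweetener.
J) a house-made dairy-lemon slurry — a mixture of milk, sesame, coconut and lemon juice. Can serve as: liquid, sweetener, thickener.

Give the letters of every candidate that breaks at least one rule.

B, D, F, G, H, J

A: dairy is permitted under the paleo carve-out; nothing else excluded — keep
B: has soybean, so not paleo — out
C: no fish, paleo — OK
D: has coconut cream, so not tree-nut-free; has brandy, so not alcohol-free — out
E: dairy is permitted under the paleo carve-out; nothing else excluded — valid
F: has wine, so not alcohol-free — reject
G: has cod, so not fish-free — reject
H: has soy lecithin, so not paleo; has cod, so not fish-free — out
I: tree-nut-free, paleo — valid
J: has coconut, so not tree-nut-free — reject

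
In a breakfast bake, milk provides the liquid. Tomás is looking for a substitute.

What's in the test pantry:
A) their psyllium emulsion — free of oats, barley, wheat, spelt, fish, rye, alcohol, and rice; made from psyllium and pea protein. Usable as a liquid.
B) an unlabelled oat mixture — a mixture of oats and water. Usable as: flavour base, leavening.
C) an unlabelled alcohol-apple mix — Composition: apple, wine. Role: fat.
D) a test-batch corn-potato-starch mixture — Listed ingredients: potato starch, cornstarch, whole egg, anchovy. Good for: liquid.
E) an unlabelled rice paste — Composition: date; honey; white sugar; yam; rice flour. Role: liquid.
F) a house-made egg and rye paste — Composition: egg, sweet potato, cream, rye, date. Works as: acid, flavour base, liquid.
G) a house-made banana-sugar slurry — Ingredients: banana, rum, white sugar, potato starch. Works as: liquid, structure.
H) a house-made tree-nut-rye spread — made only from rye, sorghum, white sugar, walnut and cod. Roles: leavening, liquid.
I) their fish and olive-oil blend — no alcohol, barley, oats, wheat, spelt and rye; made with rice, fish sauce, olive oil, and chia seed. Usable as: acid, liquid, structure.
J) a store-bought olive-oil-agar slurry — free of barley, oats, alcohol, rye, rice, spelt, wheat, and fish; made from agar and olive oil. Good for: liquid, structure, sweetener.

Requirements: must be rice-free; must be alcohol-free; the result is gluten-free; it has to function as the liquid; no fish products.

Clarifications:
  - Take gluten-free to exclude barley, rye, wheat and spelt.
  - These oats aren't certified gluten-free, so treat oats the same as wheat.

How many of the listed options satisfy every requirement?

A: no alcohol, no rice — OK
B: not usable as a liquid; has oats, so not gluten-free — out
C: not usable as a liquid; has wine, so not alcohol-free — reject
D: has anchovy, so not fish-free — out
E: has rice flour, so not rice-free — reject
F: has rye, so not gluten-free — reject
G: has rum, so not alcohol-free — no
H: has rye, so not gluten-free; has cod, so not fish-free — no
I: has fish sauce, so not fish-free; has rice, so not rice-free — no
J: nothing on the exclusion list — OK

2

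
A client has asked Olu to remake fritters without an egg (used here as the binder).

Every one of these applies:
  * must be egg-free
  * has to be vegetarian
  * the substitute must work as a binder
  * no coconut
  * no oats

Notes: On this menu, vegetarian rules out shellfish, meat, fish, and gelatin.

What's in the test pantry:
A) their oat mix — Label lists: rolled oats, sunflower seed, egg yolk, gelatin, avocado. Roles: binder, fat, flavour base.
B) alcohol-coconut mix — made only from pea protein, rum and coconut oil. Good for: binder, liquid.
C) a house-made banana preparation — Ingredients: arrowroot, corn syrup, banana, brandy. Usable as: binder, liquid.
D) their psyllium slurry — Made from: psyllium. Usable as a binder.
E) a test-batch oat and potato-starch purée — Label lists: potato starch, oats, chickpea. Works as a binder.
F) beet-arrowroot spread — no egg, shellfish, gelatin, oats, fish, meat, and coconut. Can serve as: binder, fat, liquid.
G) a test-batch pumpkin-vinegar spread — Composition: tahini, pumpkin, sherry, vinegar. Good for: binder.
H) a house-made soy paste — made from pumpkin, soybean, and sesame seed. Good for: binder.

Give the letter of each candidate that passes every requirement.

A: has gelatin, so not vegetarian; has rolled oats, so not oat-free (and 1 more) — out
B: has coconut oil, so not coconut-free — reject
C: no coconut, no oats — valid
D: no coconut, no oats — keep
E: has oats, so not oat-free — reject
F: no egg, vegetarian — valid
G: no egg, vegetarian — keep
H: all constraints satisfied — OK

C, D, F, G, H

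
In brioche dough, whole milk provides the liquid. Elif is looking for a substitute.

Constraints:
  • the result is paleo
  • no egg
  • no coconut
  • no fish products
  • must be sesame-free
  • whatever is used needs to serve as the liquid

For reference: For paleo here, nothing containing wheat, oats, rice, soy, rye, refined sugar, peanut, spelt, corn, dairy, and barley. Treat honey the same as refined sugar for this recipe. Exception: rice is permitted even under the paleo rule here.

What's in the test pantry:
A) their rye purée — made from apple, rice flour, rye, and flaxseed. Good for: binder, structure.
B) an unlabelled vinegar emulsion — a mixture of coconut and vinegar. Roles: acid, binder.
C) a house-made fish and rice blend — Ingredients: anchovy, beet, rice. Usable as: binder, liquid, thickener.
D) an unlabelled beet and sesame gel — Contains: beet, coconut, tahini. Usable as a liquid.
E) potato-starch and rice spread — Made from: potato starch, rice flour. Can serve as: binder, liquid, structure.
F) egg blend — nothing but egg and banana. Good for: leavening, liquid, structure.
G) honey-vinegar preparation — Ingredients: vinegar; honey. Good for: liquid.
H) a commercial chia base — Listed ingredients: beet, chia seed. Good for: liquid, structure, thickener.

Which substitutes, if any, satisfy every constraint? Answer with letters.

E, H

A: not usable as a liquid; has rye, so not paleo — no
B: not usable as a liquid; has coconut, so not coconut-free — out
C: has anchovy, so not fish-free — no
D: has coconut, so not coconut-free; has tahini, so not sesame-free — no
E: rice is permitted under the paleo carve-out; nothing else excluded — keep
F: has egg, so not egg-free — out
G: has honey, so not paleo — no
H: no fish, paleo — OK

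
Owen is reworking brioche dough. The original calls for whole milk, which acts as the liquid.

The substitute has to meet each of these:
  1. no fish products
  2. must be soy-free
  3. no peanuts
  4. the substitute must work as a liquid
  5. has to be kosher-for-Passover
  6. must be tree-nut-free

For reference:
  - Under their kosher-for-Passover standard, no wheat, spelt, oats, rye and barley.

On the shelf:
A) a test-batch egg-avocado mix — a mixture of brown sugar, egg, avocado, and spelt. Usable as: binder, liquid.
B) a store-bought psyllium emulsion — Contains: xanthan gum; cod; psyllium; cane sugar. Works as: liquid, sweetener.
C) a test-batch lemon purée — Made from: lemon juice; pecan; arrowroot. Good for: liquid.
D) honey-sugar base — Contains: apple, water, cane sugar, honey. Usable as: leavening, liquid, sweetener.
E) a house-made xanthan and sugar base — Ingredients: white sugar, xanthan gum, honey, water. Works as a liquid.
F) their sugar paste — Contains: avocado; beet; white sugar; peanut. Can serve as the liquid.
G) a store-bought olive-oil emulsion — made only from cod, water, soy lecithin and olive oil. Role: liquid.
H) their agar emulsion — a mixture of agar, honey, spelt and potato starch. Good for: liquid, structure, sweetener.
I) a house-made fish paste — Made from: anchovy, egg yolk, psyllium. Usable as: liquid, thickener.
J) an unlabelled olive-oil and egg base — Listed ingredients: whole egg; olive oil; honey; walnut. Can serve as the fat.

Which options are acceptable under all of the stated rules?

A: has spelt, so not kosher-for-Passover — out
B: has cod, so not fish-free — reject
C: has pecan, so not tree-nut-free — reject
D: honey and cane sugar etc. — none of it excluded — keep
E: nothing on the exclusion list — valid
F: has peanut, so not peanut-free — reject
G: has cod, so not fish-free; has soy lecithin, so not soy-free — reject
H: has spelt, so not kosher-for-Passover — reject
I: has anchovy, so not fish-free — out
J: not usable as a liquid; has walnut, so not tree-nut-free — no

D, E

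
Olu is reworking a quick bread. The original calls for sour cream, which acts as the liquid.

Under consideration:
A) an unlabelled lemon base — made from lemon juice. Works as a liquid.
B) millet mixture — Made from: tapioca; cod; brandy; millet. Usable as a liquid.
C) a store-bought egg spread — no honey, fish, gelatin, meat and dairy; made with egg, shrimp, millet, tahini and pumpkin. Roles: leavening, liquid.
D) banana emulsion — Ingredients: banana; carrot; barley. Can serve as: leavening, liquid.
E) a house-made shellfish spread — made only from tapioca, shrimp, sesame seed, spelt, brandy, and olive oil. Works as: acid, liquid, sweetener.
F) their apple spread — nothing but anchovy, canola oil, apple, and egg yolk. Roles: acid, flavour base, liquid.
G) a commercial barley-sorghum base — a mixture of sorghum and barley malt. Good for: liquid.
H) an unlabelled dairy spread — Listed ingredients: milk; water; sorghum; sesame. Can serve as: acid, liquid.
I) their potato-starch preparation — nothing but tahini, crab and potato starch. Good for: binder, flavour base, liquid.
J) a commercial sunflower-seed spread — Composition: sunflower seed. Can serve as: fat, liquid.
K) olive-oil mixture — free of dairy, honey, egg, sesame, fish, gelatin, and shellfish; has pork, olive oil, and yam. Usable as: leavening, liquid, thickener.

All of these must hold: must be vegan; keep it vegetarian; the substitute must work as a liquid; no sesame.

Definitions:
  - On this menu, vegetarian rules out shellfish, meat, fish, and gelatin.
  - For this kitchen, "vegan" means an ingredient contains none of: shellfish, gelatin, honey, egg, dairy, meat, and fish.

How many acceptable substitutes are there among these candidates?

A: only lemon juice; none excluded — valid
B: has cod, so not vegetarian; has cod, so not vegan — out
C: has shrimp, so not vegetarian; has egg, so not vegan (and 1 more) — no
D: nothing on the exclusion list — keep
E: has shrimp, so not vegetarian; has shrimp, so not vegan (and 1 more) — no
F: has anchovy, so not vegetarian; has egg yolk, so not vegan — no
G: vegetarian, no sesame — keep
H: has milk, so not vegan; has sesame, so not sesame-free — reject
I: has crab, so not vegetarian; has crab, so not vegan (and 1 more) — reject
J: only sunflower seed; none excluded — valid
K: has pork, so not vegetarian; has pork, so not vegan — reject

4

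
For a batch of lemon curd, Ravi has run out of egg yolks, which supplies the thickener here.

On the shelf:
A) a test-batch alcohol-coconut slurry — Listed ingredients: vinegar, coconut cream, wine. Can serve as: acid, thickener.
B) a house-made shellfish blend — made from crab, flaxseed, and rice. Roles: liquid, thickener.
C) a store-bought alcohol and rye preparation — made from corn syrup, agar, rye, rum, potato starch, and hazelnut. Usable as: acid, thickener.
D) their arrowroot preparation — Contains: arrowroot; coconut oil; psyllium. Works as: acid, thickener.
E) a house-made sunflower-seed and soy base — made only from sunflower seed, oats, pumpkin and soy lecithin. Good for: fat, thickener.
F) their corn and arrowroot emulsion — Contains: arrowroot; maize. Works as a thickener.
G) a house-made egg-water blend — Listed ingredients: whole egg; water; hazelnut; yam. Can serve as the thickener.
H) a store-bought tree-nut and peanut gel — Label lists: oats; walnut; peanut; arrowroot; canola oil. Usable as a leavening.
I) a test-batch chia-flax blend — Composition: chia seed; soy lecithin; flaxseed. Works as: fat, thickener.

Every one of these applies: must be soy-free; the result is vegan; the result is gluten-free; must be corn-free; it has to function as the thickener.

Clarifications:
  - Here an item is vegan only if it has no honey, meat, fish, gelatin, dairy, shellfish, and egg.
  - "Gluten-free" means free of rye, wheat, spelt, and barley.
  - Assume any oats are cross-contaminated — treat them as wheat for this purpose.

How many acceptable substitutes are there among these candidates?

2

A: works as a thickener, no corn, vegan — OK
B: has crab, so not vegan — reject
C: has rye, so not gluten-free; has corn syrup, so not corn-free — reject
D: no corn, no soy — valid
E: has oats, so not gluten-free; has soy lecithin, so not soy-free — out
F: has maize, so not corn-free — out
G: has whole egg, so not vegan — reject
H: not usable as a thickener; has oats, so not gluten-free — reject
I: has soy lecithin, so not soy-free — no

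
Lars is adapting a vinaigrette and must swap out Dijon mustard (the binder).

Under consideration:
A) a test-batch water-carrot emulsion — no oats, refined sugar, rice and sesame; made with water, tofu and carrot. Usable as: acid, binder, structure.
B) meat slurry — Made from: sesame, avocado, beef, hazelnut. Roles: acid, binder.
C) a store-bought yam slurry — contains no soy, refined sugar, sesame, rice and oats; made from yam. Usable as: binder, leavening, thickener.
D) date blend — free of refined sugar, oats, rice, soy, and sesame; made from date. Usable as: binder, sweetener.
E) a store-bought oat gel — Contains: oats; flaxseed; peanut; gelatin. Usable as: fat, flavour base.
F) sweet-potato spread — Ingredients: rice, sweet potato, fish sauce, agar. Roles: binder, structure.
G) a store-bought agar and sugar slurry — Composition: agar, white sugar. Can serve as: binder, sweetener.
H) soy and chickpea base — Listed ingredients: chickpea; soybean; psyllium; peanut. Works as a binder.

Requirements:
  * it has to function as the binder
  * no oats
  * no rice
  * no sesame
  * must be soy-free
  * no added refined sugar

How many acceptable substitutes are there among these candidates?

A: has tofu, so not soy-free — no
B: has sesame, so not sesame-free — reject
C: every rule checks out — valid
D: every rule checks out — valid
E: not usable as a binder; has oats, so not oat-free — reject
F: has rice, so not rice-free — reject
G: has white sugar, so not no-added-sugar — out
H: has soybean, so not soy-free — out

2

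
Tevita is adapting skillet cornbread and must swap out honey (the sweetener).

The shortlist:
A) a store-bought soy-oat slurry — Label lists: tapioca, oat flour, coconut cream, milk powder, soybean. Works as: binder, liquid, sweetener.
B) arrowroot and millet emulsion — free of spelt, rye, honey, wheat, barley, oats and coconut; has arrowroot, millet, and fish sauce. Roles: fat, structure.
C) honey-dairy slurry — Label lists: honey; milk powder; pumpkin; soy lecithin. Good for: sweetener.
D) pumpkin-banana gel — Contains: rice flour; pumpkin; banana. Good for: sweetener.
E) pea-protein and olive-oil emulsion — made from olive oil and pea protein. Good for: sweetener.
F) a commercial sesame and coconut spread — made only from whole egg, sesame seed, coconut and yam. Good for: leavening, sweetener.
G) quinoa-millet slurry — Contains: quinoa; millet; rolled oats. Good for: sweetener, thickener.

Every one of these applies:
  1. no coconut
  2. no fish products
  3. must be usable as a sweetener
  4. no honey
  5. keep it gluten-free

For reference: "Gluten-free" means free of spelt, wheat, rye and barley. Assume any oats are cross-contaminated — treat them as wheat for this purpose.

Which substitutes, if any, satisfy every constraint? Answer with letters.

A: has oat flour, so not gluten-free; has coconut cream, so not coconut-free — out
B: not usable as a sweetener; has fish sauce, so not fish-free — no
C: has honey, so not honey-free — out
D: works as a sweetener, no coconut, no fish — valid
E: no coconut, gluten-free — OK
F: has coconut, so not coconut-free — no
G: has rolled oats, so not gluten-free — out

D, E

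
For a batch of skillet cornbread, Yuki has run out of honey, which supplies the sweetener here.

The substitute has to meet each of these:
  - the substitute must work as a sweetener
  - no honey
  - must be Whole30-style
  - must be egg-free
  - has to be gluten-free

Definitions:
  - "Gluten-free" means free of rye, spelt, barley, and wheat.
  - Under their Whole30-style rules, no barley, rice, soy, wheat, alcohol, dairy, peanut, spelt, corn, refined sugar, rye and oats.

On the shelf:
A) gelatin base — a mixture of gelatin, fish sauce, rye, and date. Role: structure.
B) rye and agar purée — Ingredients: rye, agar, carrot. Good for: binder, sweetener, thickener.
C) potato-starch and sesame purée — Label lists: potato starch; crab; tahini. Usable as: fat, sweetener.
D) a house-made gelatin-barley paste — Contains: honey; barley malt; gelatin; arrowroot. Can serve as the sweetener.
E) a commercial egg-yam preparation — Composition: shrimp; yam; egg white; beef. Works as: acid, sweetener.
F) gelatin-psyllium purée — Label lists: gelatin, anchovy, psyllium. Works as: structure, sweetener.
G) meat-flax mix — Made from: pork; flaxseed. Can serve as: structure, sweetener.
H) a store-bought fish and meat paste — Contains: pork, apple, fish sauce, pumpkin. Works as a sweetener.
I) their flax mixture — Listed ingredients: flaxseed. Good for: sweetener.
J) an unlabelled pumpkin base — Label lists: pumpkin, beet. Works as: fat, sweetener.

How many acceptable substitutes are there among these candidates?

6

A: not usable as a sweetener; has rye, so not gluten-free (and 1 more) — no
B: has rye, so not gluten-free; has rye, so not Whole30-style — no
C: works as a sweetener, gluten-free, Whole30-style — OK
D: has barley malt, so not gluten-free; has barley malt, so not Whole30-style (and 1 more) — reject
E: has egg white, so not egg-free — reject
F: only anchovy, gelatin and psyllium; none excluded — keep
G: only pork and flaxseed; none excluded — valid
H: works as a sweetener, no egg, Whole30-style — valid
I: only flaxseed; none excluded — keep
J: all constraints satisfied — valid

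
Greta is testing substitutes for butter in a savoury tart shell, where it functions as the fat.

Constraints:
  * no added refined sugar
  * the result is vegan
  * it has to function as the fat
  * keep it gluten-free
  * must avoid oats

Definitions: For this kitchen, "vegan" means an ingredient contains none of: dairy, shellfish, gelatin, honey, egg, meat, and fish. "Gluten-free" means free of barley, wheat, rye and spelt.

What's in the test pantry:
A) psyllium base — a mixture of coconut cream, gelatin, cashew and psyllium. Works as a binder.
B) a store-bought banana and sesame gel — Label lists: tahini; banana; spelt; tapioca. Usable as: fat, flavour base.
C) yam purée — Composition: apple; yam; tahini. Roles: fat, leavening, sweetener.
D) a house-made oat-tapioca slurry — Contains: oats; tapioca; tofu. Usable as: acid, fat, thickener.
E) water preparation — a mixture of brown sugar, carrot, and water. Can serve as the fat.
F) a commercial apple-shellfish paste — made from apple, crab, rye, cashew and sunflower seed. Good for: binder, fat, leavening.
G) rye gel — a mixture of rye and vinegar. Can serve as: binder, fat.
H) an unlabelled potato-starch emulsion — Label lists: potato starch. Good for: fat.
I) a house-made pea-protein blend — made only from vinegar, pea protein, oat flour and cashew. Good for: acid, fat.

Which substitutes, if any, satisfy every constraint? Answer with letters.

C, H

A: not usable as a fat; has gelatin, so not vegan — no
B: has spelt, so not gluten-free — out
C: only tahini, yam and apple; none excluded — keep
D: has oats, so not oat-free — reject
E: has brown sugar, so not no-added-sugar — no
F: has crab, so not vegan; has rye, so not gluten-free — no
G: has rye, so not gluten-free — reject
H: nothing on the exclusion list — valid
I: has oat flour, so not oat-free — reject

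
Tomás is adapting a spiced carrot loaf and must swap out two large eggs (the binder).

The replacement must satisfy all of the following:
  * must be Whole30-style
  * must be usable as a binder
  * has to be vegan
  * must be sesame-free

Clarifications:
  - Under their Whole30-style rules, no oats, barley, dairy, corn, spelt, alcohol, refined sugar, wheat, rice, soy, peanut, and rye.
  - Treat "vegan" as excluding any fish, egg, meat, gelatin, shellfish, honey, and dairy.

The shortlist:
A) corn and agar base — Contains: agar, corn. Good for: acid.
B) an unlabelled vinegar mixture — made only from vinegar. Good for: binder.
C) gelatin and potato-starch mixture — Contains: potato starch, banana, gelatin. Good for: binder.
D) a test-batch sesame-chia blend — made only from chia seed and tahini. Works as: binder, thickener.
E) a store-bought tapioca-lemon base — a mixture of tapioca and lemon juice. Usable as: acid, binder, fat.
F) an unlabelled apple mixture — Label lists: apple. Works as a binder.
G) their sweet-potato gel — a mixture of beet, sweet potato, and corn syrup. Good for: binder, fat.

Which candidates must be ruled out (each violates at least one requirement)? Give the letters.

A: not usable as a binder; has corn, so not Whole30-style — out
B: all constraints satisfied — keep
C: has gelatin, so not vegan — out
D: has tahini, so not sesame-free — out
E: no sesame, Whole30-style — OK
F: works as a binder, vegan, Whole30-style — OK
G: has corn syrup, so not Whole30-style — out

A, C, D, G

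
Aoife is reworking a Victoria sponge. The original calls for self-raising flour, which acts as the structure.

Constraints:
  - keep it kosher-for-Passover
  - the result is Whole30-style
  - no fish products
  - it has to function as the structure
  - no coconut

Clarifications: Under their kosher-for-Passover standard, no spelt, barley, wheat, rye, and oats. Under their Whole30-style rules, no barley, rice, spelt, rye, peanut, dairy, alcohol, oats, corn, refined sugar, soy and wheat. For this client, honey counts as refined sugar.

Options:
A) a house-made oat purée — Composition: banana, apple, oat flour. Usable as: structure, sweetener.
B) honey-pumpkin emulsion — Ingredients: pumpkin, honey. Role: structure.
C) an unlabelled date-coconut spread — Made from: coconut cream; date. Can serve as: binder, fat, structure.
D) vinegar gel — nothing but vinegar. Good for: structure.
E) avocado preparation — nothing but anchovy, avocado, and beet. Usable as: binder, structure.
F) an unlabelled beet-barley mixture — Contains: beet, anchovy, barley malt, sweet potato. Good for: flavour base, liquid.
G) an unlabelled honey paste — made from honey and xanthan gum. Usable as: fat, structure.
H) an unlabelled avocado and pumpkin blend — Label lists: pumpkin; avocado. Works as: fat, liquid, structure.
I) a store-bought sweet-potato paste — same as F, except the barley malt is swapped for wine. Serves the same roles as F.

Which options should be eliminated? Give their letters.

A: has oat flour, so not kosher-for-Passover; has oat flour, so not Whole30-style — reject
B: has honey, so not Whole30-style — out
C: has coconut cream, so not coconut-free — reject
D: kosher-for-Passover, Whole30-style — valid
E: has anchovy, so not fish-free — out
F: not usable as a structure; has barley malt, so not kosher-for-Passover (and 2 more) — no
G: has honey, so not Whole30-style — no
H: nothing on the exclusion list — valid
I: not usable as a structure; has wine, so not Whole30-style (and 1 more) — reject

A, B, C, E, F, G, I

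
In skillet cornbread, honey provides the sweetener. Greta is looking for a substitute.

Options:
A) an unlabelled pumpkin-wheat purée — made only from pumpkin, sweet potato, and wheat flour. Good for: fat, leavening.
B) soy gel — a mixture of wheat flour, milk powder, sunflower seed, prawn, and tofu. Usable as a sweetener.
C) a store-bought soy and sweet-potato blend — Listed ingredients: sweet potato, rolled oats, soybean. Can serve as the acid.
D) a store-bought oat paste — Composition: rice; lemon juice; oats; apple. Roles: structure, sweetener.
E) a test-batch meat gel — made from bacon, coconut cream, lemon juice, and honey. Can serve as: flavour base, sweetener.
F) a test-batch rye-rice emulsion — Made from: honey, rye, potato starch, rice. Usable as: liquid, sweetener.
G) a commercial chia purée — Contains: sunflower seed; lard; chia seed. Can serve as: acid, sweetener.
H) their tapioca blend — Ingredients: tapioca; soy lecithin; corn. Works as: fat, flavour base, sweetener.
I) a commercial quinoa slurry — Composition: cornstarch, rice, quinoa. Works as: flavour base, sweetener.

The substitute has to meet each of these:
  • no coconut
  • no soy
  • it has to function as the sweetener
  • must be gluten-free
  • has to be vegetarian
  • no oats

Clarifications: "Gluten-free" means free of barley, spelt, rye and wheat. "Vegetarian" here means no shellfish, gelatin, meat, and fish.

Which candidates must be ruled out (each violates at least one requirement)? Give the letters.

A: not usable as a sweetener; has wheat flour, so not gluten-free — reject
B: has wheat flour, so not gluten-free; has prawn, so not vegetarian (and 1 more) — out
C: not usable as a sweetener; has soybean, so not soy-free (and 1 more) — no
D: has oats, so not oat-free — out
E: has bacon, so not vegetarian; has coconut cream, so not coconut-free — out
F: has rye, so not gluten-free — out
G: has lard, so not vegetarian — no
H: has soy lecithin, so not soy-free — no
I: all constraints satisfied — OK

A, B, C, D, E, F, G, H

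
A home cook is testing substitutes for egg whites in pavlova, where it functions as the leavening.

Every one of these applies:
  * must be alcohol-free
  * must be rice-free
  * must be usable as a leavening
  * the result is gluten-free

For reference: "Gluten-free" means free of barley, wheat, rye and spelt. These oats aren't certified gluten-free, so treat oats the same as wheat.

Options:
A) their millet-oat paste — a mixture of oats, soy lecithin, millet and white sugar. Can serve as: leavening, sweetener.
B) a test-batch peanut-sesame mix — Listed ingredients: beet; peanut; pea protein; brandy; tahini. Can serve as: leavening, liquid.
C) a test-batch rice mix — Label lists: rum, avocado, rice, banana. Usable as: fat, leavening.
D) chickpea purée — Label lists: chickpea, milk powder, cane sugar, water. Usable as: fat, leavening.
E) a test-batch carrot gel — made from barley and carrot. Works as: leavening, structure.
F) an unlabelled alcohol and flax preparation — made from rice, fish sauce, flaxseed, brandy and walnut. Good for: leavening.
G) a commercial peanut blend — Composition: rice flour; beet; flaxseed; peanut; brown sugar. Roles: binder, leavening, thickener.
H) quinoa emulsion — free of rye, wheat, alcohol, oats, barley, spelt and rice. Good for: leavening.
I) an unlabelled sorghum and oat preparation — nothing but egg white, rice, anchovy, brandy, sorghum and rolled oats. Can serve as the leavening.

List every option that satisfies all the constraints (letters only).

D, H

A: has oats, so not gluten-free — no
B: has brandy, so not alcohol-free — out
C: has rum, so not alcohol-free; has rice, so not rice-free — out
D: all constraints satisfied — OK
E: has barley, so not gluten-free — no
F: has brandy, so not alcohol-free; has rice, so not rice-free — out
G: has rice flour, so not rice-free — out
H: works as a leavening, no rice, no alcohol — valid
I: has rolled oats, so not gluten-free; has brandy, so not alcohol-free (and 1 more) — out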